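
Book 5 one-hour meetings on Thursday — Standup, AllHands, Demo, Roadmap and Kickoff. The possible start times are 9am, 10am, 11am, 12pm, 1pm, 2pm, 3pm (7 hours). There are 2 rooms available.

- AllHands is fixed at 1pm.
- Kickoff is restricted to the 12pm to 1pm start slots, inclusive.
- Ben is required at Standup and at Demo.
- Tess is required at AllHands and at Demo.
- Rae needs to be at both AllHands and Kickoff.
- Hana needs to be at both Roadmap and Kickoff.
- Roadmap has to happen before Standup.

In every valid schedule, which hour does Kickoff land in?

12pm

Kickoff's window is 12pm–1pm.
AllHands is fixed at 1pm, and Kickoff can't share a hour with AllHands.
So Kickoff must be 12pm.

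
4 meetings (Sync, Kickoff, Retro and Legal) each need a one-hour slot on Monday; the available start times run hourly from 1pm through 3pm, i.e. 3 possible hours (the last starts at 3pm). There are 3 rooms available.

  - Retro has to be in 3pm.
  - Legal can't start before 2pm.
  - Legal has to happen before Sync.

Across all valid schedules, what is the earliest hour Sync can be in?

Precedence pushes Sync to at least 3pm.
Sync at 3pm is achievable: Legal -> 2pm, Sync -> 3pm, Retro -> 3pm, Kickoff -> 1pm.

3pm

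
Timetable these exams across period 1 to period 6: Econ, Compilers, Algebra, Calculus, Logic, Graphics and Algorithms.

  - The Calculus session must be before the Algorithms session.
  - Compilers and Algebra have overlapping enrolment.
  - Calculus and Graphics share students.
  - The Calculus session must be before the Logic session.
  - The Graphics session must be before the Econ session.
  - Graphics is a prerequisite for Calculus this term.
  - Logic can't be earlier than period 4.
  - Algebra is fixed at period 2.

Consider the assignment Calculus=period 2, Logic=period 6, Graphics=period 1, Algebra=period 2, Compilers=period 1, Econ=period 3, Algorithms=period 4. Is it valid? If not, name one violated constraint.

The Calculus session must be before the Logic session — holds.
The Graphics session must be before the Econ session — holds.
Logic can't be earlier than period 4 — holds.
The Calculus session must be before the Algorithms session — holds.
Algebra is fixed at period 2 — holds.
Graphics is a prerequisite for Calculus this term — holds.
Compilers and Algebra have overlapping enrolment — holds.
Calculus and Graphics share students — holds.

Yes, all constraints hold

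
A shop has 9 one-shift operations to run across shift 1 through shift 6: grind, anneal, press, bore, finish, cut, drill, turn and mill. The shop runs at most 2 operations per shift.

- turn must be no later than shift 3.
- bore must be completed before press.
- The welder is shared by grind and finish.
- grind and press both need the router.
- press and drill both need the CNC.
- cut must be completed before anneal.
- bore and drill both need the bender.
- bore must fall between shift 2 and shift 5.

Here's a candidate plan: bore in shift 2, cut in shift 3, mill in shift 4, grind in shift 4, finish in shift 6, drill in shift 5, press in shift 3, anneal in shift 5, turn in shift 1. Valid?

Valid

press and drill both need the CNC — holds.
cut must be completed before anneal — holds.
The shop runs at most 2 operations per shift — holds.
turn must be no later than shift 3 — holds.
bore and drill both need the bender — holds.
The welder is shared by grind and finish — holds.
bore must fall between shift 2 and shift 5 — holds.
bore must be completed before press — holds.
grind and press both need the router — holds.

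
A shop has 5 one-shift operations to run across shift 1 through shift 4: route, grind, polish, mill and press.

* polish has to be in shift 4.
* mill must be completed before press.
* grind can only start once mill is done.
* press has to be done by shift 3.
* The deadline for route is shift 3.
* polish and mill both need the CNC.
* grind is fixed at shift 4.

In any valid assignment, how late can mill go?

Downstream work caps mill at shift 2.
mill at shift 2 is achievable: polish in shift 4; route in shift 1; grind in shift 4; mill in shift 2; press in shift 3.

shift 2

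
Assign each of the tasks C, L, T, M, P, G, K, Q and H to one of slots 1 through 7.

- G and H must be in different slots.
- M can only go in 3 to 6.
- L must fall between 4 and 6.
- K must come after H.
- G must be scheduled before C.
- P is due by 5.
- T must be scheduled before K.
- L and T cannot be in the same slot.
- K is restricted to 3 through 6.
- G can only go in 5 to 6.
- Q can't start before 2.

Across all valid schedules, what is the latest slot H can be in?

5

Downstream work caps H at 5.
H at 5 is achievable: Q=2, G=6, H=5, K=6, T=1, C=7, M=3, P=1, L=4.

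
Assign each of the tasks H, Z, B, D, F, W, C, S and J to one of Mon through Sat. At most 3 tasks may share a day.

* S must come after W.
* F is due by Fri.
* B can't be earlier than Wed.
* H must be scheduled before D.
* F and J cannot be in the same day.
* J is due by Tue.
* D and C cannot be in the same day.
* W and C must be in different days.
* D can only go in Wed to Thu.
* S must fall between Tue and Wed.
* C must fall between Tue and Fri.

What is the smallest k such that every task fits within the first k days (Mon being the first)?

The precedence chain requires at least 2 distinct days.
With at most 3 per day and 9 tasks, at least 3 days are needed.
B can't be placed before Wed — that is day 3 counting from Mon — so the schedule must run through at least 3 days.
3 works (last occupied day: Wed): for example Z -> Tue, D -> Wed, F -> Wed, C -> Tue, J -> Mon, S -> Tue, W -> Mon, B -> Wed, H -> Mon.

3 days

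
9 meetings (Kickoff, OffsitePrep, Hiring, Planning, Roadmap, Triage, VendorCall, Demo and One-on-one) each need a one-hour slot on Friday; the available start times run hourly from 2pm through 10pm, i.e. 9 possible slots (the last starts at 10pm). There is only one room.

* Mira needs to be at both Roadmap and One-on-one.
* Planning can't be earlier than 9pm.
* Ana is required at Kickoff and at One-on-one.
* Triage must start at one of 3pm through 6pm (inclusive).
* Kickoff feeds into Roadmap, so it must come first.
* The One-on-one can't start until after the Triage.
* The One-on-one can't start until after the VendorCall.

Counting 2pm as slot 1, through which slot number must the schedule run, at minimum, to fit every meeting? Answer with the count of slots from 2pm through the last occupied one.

9

The precedence chain requires at least 2 distinct slots.
With at most 1 per slot and 9 meetings, at least 9 slots are needed.
Planning can't be placed before 9pm — that is slot 8 counting from 2pm — so the schedule must run through at least 8 slots.
9 works (last occupied slot: 10pm): for example Kickoff in 5pm, Demo in 10pm, OffsitePrep in 7pm, Planning in 9pm, One-on-one in 4pm, Roadmap in 6pm, Hiring in 8pm, VendorCall in 2pm, Triage in 3pm.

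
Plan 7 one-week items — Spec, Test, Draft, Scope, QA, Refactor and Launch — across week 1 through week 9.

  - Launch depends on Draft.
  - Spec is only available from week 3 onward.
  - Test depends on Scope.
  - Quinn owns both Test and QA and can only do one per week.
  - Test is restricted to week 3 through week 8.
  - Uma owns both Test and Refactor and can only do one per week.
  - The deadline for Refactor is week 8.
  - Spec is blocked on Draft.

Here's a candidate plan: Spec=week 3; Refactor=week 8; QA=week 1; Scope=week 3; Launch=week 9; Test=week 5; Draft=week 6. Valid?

Invalid. Spec is blocked on Draft.

Spec is only available from week 3 onward — holds.
Quinn owns both Test and QA and can only do one per week — holds.
Spec is blocked on Draft — violated.
Uma owns both Test and Refactor and can only do one per week — holds.
Launch depends on Draft — holds.
Test depends on Scope — holds.
The deadline for Refactor is week 8 — holds.
Test is restricted to week 3 through week 8 — holds.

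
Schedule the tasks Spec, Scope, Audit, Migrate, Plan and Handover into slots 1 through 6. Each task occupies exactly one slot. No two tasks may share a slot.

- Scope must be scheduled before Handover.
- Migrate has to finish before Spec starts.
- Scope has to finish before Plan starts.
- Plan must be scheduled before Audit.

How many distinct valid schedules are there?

Splitting on Spec: it can be 2 (3), 3 (6), 4 (9), 5 (12), 6 (15). Listing each branch's schedules as (Scope, Audit, Migrate, Plan, Handover):
Spec=2: (3,5,1,4,6) (3,6,1,4,5) (3,6,1,5,4) — 3.
Spec=3: (1,5,2,4,6) (1,6,2,4,5) (1,6,2,5,4) (2,5,1,4,6) (2,6,1,4,5) (2,6,1,5,4) — 6.
Spec=4: (1,5,2,3,6) (1,5,3,2,6) (1,6,2,3,5) (1,6,2,5,3) (1,6,3,2,5) (1,6,3,5,2) (2,5,1,3,6) (2,6,1,3,5) (2,6,1,5,3) — 9.
Spec=5: (1,3,4,2,6) (1,4,2,3,6) (1,4,3,2,6) (1,6,2,3,4) (1,6,2,4,3) (1,6,3,2,4) (1,6,3,4,2) (1,6,4,2,3) (1,6,4,3,2) (2,4,1,3,6) (2,6,1,3,4) (2,6,1,4,3) — 12.
Spec=6: (1,3,4,2,5) (1,3,5,2,4) (1,4,2,3,5) (1,4,3,2,5) (1,4,5,2,3) (1,4,5,3,2) (1,5,2,3,4) (1,5,2,4,3) (1,5,3,2,4) (1,5,3,4,2) (1,5,4,2,3) (1,5,4,3,2) (2,4,1,3,5) (2,5,1,3,4) (2,5,1,4,3) — 15.
Summing: 3 + 6 + 9 + 12 + 15 = 45.

45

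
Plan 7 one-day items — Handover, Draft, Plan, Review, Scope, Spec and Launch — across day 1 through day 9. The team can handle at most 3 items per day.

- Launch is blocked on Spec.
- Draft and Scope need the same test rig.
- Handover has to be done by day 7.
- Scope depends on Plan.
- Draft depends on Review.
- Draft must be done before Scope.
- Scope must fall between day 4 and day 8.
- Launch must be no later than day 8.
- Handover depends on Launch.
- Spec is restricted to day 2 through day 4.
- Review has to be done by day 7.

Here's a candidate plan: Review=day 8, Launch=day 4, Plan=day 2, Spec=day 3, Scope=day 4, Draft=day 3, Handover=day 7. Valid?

No — it violates: Review has to be done by day 7

Draft and Scope need the same test rig — holds.
Handover depends on Launch — holds.
Scope must fall between day 4 and day 8 — holds.
Launch must be no later than day 8 — holds.
The team can handle at most 3 items per day — holds.
Review has to be done by day 7 — violated.
Spec is restricted to day 2 through day 4 — holds.
Draft must be done before Scope — holds.
Handover has to be done by day 7 — holds.
Scope depends on Plan — holds.
Launch is blocked on Spec — holds.
Draft depends on Review — violated.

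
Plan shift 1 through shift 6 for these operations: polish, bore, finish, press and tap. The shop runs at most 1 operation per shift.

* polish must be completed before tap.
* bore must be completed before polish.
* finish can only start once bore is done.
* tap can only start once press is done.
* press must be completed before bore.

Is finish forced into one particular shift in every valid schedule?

No

finish can be shift 3 (e.g. finish=shift 3, polish=shift 4, bore=shift 2, press=shift 1, tap=shift 5) or shift 4 (e.g. bore in shift 2, press in shift 1, finish in shift 4, polish in shift 3, tap in shift 5).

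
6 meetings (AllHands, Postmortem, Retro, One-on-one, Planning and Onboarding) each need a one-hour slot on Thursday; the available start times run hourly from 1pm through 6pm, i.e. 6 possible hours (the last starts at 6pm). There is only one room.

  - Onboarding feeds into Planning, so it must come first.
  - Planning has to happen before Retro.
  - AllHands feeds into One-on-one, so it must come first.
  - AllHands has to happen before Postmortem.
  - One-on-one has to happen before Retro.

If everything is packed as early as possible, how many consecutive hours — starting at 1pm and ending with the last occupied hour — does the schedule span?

6

The precedence chain requires at least 3 distinct hours.
With at most 1 per hour and 6 meetings, at least 6 hours are needed.
6 works (last occupied hour: 6pm): for example Retro in 5pm, Postmortem in 6pm, Onboarding in 3pm, AllHands in 1pm, One-on-one in 2pm, Planning in 4pm.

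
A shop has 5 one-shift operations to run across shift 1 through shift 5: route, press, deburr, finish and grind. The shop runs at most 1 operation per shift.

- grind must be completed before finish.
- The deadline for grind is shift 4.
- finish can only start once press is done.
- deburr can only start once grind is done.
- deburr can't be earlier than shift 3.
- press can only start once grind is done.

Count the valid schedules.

12

Splitting on route: it can be shift 1 (3), shift 2 (3), shift 3 (2), shift 4 (2), shift 5 (2). Listing each branch's schedules as (press, deburr, finish, grind) by shift number:
route=shift 1: (3,4,5,2) (3,5,4,2) (4,3,5,2) — 3.
route=shift 2: (3,4,5,1) (3,5,4,1) (4,3,5,1) — 3.
route=shift 3: (2,4,5,1) (2,5,4,1) — 2.
route=shift 4: (2,3,5,1) (2,5,3,1) — 2.
route=shift 5: (2,3,4,1) (2,4,3,1) — 2.
Summing: 3 + 3 + 2 + 2 + 2 = 12.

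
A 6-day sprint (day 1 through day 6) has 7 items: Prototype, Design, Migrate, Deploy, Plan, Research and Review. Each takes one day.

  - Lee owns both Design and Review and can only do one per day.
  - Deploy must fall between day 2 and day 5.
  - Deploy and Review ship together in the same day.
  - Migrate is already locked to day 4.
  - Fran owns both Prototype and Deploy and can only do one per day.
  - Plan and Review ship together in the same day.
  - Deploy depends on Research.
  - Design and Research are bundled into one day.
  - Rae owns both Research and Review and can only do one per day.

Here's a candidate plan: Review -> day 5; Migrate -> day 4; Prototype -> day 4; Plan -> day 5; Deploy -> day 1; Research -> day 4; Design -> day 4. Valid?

Invalid. Deploy must fall between day 2 and day 5.

Lee owns both Design and Review and can only do one per day — holds.
Design and Research are bundled into one day — holds.
Deploy must fall between day 2 and day 5 — violated.
Deploy and Review ship together in the same day — violated.
Migrate is already locked to day 4 — holds.
Fran owns both Prototype and Deploy and can only do one per day — holds.
Plan and Review ship together in the same day — holds.
Deploy depends on Research — violated.
Rae owns both Research and Review and can only do one per day — holds.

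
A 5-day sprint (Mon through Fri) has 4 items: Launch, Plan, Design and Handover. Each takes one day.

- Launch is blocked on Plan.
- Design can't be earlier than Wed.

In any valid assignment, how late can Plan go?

Downstream work caps Plan at Thu.
Plan at Thu is achievable: Plan=Thu; Launch=Fri; Handover=Mon; Design=Wed.

Thu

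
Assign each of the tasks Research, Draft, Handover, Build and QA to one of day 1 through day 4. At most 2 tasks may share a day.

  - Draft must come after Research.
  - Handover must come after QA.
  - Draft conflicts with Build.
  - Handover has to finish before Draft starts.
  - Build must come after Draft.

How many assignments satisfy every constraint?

2

Enumerating: Build -> day 4; Handover -> day 2; QA -> day 1; Draft -> day 3; Research -> day 1 | Build in day 4; Draft in day 3; Handover in day 2; Research in day 2; QA in day 1.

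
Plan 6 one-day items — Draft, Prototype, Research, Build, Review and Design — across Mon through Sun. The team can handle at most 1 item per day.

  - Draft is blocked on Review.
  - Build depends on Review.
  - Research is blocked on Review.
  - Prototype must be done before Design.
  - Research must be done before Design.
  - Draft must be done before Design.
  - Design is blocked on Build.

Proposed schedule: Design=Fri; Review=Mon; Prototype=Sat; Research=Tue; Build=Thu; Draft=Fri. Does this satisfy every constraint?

No. The team can handle at most 1 item per day is not satisfied.

Build depends on Review — holds.
Research is blocked on Review — holds.
Prototype must be done before Design — violated.
Draft must be done before Design — violated.
Research must be done before Design — holds.
The team can handle at most 1 item per day — violated.
Design is blocked on Build — holds.
Draft is blocked on Review — holds.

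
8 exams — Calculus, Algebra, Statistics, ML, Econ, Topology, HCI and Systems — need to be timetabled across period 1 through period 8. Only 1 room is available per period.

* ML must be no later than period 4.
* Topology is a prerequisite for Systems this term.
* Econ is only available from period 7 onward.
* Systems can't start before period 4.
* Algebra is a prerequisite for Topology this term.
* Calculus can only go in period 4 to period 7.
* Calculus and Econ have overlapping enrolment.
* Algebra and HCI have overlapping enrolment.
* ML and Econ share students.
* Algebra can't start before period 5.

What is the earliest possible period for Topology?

period 6

Precedence pushes Topology to at least period 6; downstream work caps Topology at period 7.
Topology at period 6 is achievable: ML -> period 1, Calculus -> period 4, Statistics -> period 2, HCI -> period 3, Econ -> period 7, Topology -> period 6, Systems -> period 8, Algebra -> period 5.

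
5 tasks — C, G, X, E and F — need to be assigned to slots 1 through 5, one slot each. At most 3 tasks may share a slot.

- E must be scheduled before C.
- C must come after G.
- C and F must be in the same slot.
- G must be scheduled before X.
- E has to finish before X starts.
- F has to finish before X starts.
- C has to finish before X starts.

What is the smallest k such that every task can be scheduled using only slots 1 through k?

The precedence chain requires at least 3 distinct slots.
With at most 3 per slot and 5 tasks, at least 2 slots are needed.
3 works (last occupied slot: 3): for example F in 2; X in 3; E in 1; G in 1; C in 2.

3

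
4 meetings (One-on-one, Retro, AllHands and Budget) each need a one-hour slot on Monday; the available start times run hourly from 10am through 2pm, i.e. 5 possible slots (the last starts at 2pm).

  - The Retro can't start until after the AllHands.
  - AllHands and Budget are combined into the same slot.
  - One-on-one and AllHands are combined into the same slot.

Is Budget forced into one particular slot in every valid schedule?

No

Budget can be 10am (e.g. One-on-one in 10am, Retro in 11am, AllHands in 10am, Budget in 10am) or 11am (e.g. Retro -> 12pm; One-on-one -> 11am; AllHands -> 11am; Budget -> 11am).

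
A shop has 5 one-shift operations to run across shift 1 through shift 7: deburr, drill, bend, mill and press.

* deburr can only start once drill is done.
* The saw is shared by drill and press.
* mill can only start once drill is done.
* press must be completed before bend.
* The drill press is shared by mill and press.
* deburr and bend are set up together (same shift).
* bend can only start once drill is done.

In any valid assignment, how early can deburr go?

shift 3

Precedence pushes deburr to at least shift 2.
deburr at shift 3 is achievable: bend in shift 3, press in shift 2, drill in shift 1, deburr in shift 3, mill in shift 3.
Nothing earlier works — the conflict constraints rule out every shift before shift 3.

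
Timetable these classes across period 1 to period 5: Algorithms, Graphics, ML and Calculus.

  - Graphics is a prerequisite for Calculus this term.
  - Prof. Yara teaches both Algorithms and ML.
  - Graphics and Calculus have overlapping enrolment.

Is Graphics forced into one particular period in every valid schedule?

No

Graphics can be period 1 (e.g. Graphics in period 1; Algorithms in period 1; ML in period 2; Calculus in period 2) or period 2 (e.g. ML -> period 2, Graphics -> period 2, Calculus -> period 3, Algorithms -> period 1).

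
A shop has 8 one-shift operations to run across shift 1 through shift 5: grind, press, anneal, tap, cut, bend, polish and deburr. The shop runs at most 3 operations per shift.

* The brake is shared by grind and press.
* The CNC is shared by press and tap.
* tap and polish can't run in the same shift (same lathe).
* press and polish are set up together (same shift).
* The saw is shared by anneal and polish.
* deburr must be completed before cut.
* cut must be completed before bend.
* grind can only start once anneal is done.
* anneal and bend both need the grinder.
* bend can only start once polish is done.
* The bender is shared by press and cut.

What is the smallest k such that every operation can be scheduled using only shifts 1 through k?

3 shifts

The precedence chain requires at least 3 distinct shifts.
With at most 3 per shift and 8 operations, at least 3 shifts are needed.
3 works (last occupied shift: shift 3): for example press -> shift 1; grind -> shift 3; polish -> shift 1; bend -> shift 3; cut -> shift 2; deburr -> shift 1; tap -> shift 2; anneal -> shift 2.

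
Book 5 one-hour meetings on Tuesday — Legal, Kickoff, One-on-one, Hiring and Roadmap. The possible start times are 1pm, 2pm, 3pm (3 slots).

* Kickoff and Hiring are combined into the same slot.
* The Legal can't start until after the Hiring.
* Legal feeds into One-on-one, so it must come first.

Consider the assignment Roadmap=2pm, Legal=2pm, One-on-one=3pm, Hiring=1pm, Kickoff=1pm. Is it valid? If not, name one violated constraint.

The Legal can't start until after the Hiring — holds.
Legal feeds into One-on-one, so it must come first — holds.
Kickoff and Hiring are combined into the same slot — holds.

Yes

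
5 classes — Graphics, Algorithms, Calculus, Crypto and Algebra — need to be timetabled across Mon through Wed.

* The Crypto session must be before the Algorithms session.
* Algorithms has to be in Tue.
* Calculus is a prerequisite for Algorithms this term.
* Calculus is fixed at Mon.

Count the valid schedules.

Splitting on Graphics: it can be Mon (3), Tue (3), Wed (3). Listing each branch's schedules as (Algorithms, Calculus, Crypto, Algebra):
Graphics=Mon: (Tue,Mon,Mon,Mon) (Tue,Mon,Mon,Tue) (Tue,Mon,Mon,Wed) — 3.
Graphics=Tue: (Tue,Mon,Mon,Mon) (Tue,Mon,Mon,Tue) (Tue,Mon,Mon,Wed) — 3.
Graphics=Wed: (Tue,Mon,Mon,Mon) (Tue,Mon,Mon,Tue) (Tue,Mon,Mon,Wed) — 3.
Summing: 3 + 3 + 3 = 9.

9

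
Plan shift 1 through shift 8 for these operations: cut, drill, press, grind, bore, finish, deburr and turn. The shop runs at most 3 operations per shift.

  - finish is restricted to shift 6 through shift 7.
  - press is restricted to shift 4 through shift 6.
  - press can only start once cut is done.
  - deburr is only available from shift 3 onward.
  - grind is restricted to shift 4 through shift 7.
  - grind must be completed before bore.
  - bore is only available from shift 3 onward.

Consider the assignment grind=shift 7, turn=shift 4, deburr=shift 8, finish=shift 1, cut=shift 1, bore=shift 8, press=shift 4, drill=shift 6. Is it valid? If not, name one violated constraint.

deburr is only available from shift 3 onward — holds.
grind must be completed before bore — holds.
finish is restricted to shift 6 through shift 7 — violated.
press is restricted to shift 4 through shift 6 — holds.
press can only start once cut is done — holds.
bore is only available from shift 3 onward — holds.
The shop runs at most 3 operations per shift — holds.
grind is restricted to shift 4 through shift 7 — holds.

No — it violates: finish is restricted to shift 6 through shift 7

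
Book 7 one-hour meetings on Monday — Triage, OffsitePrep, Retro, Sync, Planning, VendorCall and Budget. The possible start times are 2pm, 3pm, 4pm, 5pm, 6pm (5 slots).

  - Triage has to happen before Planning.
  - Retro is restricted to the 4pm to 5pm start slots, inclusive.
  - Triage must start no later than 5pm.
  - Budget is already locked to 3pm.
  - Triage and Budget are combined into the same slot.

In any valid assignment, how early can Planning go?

4pm

Precedence pushes Planning to at least 4pm.
Planning at 4pm is achievable: Planning=4pm, Sync=2pm, Retro=4pm, Budget=3pm, Triage=3pm, VendorCall=2pm, OffsitePrep=2pm.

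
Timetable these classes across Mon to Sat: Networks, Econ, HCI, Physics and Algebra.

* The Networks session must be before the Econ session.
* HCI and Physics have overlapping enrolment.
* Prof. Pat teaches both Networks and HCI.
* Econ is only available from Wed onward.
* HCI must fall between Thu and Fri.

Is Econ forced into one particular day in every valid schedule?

No

Econ can be Wed (e.g. Algebra=Mon; Networks=Mon; Physics=Mon; Econ=Wed; HCI=Thu) or Thu (e.g. Physics -> Mon; Econ -> Thu; Networks -> Mon; HCI -> Thu; Algebra -> Mon).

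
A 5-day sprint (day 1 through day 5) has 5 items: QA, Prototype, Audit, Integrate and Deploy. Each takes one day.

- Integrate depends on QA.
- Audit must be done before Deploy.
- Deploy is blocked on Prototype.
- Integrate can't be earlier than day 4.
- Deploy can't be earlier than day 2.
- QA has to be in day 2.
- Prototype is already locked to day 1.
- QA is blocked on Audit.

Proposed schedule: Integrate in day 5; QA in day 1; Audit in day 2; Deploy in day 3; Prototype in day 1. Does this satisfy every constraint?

No. QA is blocked on Audit is not satisfied.

Deploy can't be earlier than day 2 — holds.
QA is blocked on Audit — violated.
Integrate can't be earlier than day 4 — holds.
Prototype is already locked to day 1 — holds.
Deploy is blocked on Prototype — holds.
Audit must be done before Deploy — holds.
Integrate depends on QA — holds.
QA has to be in day 2 — violated.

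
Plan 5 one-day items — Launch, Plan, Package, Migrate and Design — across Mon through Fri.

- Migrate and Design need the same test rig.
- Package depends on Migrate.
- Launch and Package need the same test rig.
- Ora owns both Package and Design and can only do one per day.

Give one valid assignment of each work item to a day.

Design -> Wed; Launch -> Mon; Migrate -> Mon; Plan -> Mon; Package -> Tue

Checking: Migrate(Mon) before Package(Tue); Launch(Mon) != Package(Tue); Migrate(Mon) != Design(Wed); Package(Tue) != Design(Wed).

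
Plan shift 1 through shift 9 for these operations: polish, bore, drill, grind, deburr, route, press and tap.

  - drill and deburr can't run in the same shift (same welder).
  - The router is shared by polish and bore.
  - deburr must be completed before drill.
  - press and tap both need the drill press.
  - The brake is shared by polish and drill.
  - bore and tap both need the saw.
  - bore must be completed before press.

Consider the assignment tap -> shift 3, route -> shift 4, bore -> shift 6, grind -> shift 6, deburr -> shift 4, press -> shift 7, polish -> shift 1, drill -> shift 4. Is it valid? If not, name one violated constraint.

drill and deburr can't run in the same shift (same welder) — violated.
press and tap both need the drill press — holds.
bore and tap both need the saw — holds.
The router is shared by polish and bore — holds.
The brake is shared by polish and drill — holds.
bore must be completed before press — holds.
deburr must be completed before drill — violated.

Invalid. drill and deburr can't run in the same shift (same welder).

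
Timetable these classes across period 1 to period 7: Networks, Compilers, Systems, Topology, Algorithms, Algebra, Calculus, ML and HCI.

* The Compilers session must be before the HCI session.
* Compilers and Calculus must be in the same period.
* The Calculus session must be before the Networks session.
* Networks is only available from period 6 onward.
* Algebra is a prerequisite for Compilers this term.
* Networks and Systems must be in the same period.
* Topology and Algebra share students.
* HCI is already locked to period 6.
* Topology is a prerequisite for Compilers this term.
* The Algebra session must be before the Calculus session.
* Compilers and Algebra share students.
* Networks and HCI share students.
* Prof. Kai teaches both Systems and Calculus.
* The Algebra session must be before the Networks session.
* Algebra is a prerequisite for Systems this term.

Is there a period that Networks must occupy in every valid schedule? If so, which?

period 7

Networks's window is period 6–period 7.
HCI is fixed at period 6, and Networks can't share a period with HCI.
So Networks must be period 7.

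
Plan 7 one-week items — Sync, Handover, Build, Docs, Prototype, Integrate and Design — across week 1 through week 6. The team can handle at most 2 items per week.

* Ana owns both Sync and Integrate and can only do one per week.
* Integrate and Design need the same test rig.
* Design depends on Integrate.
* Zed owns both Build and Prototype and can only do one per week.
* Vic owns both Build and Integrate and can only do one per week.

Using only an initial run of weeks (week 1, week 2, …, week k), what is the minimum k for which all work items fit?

The precedence chain requires at least 2 distinct weeks.
With at most 2 per week and 7 work items, at least 4 weeks are needed.
4 works (last occupied week: week 4): for example Integrate in week 1; Prototype in week 4; Handover in week 1; Sync in week 2; Design in week 2; Build in week 3; Docs in week 3.

4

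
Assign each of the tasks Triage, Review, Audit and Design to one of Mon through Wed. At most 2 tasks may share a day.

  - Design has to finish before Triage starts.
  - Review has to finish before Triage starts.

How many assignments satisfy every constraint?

Splitting on Triage: it can be Tue (2), Wed (10). Listing each branch's schedules as (Review, Audit, Design):
Triage=Tue: (Mon,Tue,Mon) (Mon,Wed,Mon) — 2.
Triage=Wed: (Mon,Mon,Tue) (Mon,Tue,Mon) (Mon,Tue,Tue) (Mon,Wed,Mon) (Mon,Wed,Tue) (Tue,Mon,Mon) (Tue,Mon,Tue) (Tue,Tue,Mon) (Tue,Wed,Mon) (Tue,Wed,Tue) — 10.
Summing: 2 + 10 = 12.

12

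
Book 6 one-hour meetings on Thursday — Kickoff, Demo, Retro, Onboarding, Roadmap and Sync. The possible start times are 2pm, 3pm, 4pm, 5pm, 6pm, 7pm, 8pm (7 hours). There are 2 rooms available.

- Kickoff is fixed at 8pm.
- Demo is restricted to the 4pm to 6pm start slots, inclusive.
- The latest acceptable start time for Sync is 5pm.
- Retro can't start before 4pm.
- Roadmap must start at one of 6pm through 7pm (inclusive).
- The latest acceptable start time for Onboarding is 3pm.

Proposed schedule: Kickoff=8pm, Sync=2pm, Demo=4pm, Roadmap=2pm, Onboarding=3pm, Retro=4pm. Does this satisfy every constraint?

No — it violates: Roadmap must start at one of 6pm through 7pm (inclusive)

Retro can't start before 4pm — holds.
The latest acceptable start time for Sync is 5pm — holds.
There are 2 rooms available — holds.
Roadmap must start at one of 6pm through 7pm (inclusive) — violated.
Demo is restricted to the 4pm to 6pm start slots, inclusive — holds.
The latest acceptable start time for Onboarding is 3pm — holds.
Kickoff is fixed at 8pm — holds.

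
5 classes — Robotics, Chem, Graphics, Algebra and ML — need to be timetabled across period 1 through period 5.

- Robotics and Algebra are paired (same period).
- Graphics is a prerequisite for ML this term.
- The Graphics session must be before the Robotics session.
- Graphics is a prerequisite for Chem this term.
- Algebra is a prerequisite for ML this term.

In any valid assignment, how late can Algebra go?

period 4

Algebra must be in the same period as Robotics, which can't be before period 2, so Algebra is at least period 2; downstream work caps Algebra at period 4.
Algebra at period 4 is achievable: Graphics -> period 1; ML -> period 5; Chem -> period 2; Robotics -> period 4; Algebra -> period 4.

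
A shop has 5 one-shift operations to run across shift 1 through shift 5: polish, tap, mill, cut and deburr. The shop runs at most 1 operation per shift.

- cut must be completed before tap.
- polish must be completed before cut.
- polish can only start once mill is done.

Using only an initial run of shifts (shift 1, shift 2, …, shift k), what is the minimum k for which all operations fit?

5

The precedence chain requires at least 4 distinct shifts.
With at most 1 per shift and 5 operations, at least 5 shifts are needed.
5 works (last occupied shift: shift 5): for example polish -> shift 2, mill -> shift 1, cut -> shift 3, tap -> shift 4, deburr -> shift 5.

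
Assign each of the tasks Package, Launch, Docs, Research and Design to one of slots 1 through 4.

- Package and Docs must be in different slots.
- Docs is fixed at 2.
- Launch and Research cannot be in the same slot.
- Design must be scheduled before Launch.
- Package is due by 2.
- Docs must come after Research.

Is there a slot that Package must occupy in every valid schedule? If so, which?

Package's window is 1–2.
Docs is fixed at 2, and Package can't share a slot with Docs.
So Package must be 1.

1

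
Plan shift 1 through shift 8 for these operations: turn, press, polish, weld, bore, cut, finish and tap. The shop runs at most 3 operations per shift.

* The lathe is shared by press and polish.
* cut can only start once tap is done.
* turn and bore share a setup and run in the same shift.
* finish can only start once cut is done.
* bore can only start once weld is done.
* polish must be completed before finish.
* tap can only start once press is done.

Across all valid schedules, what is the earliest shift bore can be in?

Precedence pushes bore to at least shift 2.
bore at shift 2 is achievable: finish in shift 4; tap in shift 2; weld in shift 1; polish in shift 3; press in shift 1; bore in shift 2; turn in shift 2; cut in shift 3.

shift 2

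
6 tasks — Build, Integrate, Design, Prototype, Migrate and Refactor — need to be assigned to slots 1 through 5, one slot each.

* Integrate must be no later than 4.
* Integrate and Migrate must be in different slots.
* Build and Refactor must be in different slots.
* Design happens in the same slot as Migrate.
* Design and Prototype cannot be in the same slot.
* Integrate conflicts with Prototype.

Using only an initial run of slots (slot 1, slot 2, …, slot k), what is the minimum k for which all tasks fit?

Check 2 slots directly (anything shorter is at least as hard).
Could 2 slots be enough, i.e. nothing placed later than 2? No: Integrate, Design and Prototype must all be in different slots (Integrate/Design can't share; Integrate/Prototype can't share; Design/Prototype can't share), but only 2 slots are available: 3 tasks can't fit in 2 distinct slots.
So 2 slots is not enough.
3 works (last occupied slot: 3): for example Refactor -> 2; Design -> 2; Build -> 1; Prototype -> 3; Integrate -> 1; Migrate -> 2.

3 slots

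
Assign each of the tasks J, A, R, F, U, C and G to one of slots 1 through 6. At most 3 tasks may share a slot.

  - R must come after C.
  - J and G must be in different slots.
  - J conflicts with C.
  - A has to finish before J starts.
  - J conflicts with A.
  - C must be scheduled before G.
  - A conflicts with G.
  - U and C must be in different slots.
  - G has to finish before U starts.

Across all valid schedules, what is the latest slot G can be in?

5

Precedence pushes G to at least 2; downstream work caps G at 5.
G at 5 is achievable: F=1, R=2, G=5, C=1, U=6, A=1, J=2.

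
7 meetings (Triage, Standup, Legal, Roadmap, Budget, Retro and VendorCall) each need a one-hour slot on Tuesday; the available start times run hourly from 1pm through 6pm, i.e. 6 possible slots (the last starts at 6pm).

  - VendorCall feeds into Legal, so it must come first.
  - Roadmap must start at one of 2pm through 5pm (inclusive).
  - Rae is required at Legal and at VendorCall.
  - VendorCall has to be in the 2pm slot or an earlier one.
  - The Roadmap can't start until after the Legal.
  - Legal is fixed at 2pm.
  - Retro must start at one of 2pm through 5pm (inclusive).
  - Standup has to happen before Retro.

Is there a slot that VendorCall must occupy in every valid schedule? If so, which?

VendorCall's window is 1pm–2pm.
Legal is fixed at 2pm, and VendorCall can't share a slot with Legal.
So VendorCall must be 1pm.

1pm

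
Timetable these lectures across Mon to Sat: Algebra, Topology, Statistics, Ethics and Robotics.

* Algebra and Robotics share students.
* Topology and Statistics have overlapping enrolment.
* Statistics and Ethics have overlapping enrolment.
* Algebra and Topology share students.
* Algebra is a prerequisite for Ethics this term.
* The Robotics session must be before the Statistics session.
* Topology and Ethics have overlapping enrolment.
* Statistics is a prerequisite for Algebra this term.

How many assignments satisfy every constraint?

45

Splitting on Algebra: it can be Wed (9), Thu (18), Fri (18). Listing each branch's schedules as (Topology, Statistics, Ethics, Robotics):
Algebra=Wed: (Mon,Tue,Thu,Mon) (Mon,Tue,Fri,Mon) (Mon,Tue,Sat,Mon) (Thu,Tue,Fri,Mon) (Thu,Tue,Sat,Mon) (Fri,Tue,Thu,Mon) (Fri,Tue,Sat,Mon) (Sat,Tue,Thu,Mon) (Sat,Tue,Fri,Mon) — 9.
Algebra=Thu: (Mon,Tue,Fri,Mon) (Mon,Tue,Sat,Mon) (Mon,Wed,Fri,Mon) (Mon,Wed,Fri,Tue) (Mon,Wed,Sat,Mon) (Mon,Wed,Sat,Tue) (Tue,Wed,Fri,Mon) (Tue,Wed,Fri,Tue) (Tue,Wed,Sat,Mon) (Tue,Wed,Sat,Tue) (Wed,Tue,Fri,Mon) (Wed,Tue,Sat,Mon) (Fri,Tue,Sat,Mon) (Fri,Wed,Sat,Mon) (Fri,Wed,Sat,Tue) (Sat,Tue,Fri,Mon) (Sat,Wed,Fri,Mon) (Sat,Wed,Fri,Tue) — 18.
Algebra=Fri: (Mon,Tue,Sat,Mon) (Mon,Wed,Sat,Mon) (Mon,Wed,Sat,Tue) (Mon,Thu,Sat,Mon) (Mon,Thu,Sat,Tue) (Mon,Thu,Sat,Wed) (Tue,Wed,Sat,Mon) (Tue,Wed,Sat,Tue) (Tue,Thu,Sat,Mon) (Tue,Thu,Sat,Tue) (Tue,Thu,Sat,Wed) (Wed,Tue,Sat,Mon) (Wed,Thu,Sat,Mon) (Wed,Thu,Sat,Tue) (Wed,Thu,Sat,Wed) (Thu,Tue,Sat,Mon) (Thu,Wed,Sat,Mon) (Thu,Wed,Sat,Tue) — 18.
Summing: 9 + 18 + 18 = 45.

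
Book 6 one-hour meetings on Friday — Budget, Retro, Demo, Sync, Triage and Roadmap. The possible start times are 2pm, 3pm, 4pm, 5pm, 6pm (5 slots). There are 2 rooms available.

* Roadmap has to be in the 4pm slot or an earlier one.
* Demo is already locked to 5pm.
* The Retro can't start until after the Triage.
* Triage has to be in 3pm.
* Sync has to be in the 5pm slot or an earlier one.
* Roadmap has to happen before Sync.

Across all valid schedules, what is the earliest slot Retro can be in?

4pm

Precedence pushes Retro to at least 4pm.
Retro at 4pm is achievable: Sync -> 3pm, Budget -> 2pm, Retro -> 4pm, Triage -> 3pm, Demo -> 5pm, Roadmap -> 2pm.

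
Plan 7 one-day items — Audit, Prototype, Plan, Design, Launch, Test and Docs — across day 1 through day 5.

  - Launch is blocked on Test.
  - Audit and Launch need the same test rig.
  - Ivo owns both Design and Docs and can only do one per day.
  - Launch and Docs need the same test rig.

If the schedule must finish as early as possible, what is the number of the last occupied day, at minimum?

The precedence chain requires at least 2 distinct days.
2 works (last occupied day: day 2): for example Plan in day 1, Docs in day 1, Launch in day 2, Prototype in day 1, Design in day 2, Audit in day 1, Test in day 1.

2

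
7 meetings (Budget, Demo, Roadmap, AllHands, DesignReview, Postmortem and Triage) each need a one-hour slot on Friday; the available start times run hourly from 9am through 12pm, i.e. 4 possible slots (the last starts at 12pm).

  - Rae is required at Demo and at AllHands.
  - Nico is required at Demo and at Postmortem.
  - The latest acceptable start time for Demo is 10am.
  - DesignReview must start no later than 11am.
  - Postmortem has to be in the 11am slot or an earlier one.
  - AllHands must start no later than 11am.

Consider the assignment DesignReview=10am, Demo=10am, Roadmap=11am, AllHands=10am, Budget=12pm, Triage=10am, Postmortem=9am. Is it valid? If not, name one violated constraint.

Postmortem has to be in the 11am slot or an earlier one — holds.
Rae is required at Demo and at AllHands — violated.
AllHands must start no later than 11am — holds.
The latest acceptable start time for Demo is 10am — holds.
Nico is required at Demo and at Postmortem — holds.
DesignReview must start no later than 11am — holds.

No — it violates: Rae is required at Demo and at AllHands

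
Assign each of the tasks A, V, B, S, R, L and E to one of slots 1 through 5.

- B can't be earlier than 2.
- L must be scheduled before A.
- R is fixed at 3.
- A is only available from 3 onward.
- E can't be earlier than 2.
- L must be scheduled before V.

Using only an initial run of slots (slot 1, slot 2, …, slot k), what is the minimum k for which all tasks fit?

The precedence chain requires at least 2 distinct slots.
A can't be placed before 3, so the schedule must run through at least slot 3.
3 works (last occupied slot: 3): for example S -> 1, A -> 3, V -> 2, R -> 3, B -> 2, E -> 2, L -> 1.

3 slots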